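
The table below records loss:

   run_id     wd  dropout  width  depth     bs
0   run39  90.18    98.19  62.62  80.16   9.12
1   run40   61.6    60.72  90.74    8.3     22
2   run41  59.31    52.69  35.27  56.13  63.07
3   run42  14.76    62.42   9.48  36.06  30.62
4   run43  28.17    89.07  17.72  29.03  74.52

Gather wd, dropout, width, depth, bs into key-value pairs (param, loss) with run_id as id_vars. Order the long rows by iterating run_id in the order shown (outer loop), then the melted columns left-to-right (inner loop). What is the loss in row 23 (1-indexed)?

17.72

25 rows total (5 × 5). Row 23: index ⌊(23-1)/5⌋ = 4 into run_id → run43; (23-1) mod 5 = 2 into the melted columns → width.
So row 23 is (run43, width, 17.72); loss = 17.72.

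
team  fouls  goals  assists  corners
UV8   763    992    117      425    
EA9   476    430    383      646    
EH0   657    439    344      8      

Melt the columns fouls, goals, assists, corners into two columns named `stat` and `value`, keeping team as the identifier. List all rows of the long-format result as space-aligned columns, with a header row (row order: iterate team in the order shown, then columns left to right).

Each (team, column) pair becomes one row: 3 × 4 = 12 rows.
For example, (UV8, fouls) → value=763.

team  stat     value
UV8   fouls    763  
UV8   goals    992  
UV8   assists  117  
UV8   corners  425  
EA9   fouls    476  
EA9   goals    430  
EA9   assists  383  
EA9   corners  646  
EH0   fouls    657  
EH0   goals    439  
EH0   assists  344  
EH0   corners  8    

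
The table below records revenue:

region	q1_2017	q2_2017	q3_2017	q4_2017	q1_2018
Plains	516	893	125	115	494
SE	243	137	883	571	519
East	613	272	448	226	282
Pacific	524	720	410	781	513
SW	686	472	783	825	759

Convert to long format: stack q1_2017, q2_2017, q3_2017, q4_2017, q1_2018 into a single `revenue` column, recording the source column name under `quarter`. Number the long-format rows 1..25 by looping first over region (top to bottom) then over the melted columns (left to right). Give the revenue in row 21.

686

25 rows total (5 × 5). Row 21: index ⌊(21-1)/5⌋ = 4 into region → SW; (21-1) mod 5 = 0 into the melted columns → q1_2017.
So row 21 is (SW, q1_2017, 686); revenue = 686.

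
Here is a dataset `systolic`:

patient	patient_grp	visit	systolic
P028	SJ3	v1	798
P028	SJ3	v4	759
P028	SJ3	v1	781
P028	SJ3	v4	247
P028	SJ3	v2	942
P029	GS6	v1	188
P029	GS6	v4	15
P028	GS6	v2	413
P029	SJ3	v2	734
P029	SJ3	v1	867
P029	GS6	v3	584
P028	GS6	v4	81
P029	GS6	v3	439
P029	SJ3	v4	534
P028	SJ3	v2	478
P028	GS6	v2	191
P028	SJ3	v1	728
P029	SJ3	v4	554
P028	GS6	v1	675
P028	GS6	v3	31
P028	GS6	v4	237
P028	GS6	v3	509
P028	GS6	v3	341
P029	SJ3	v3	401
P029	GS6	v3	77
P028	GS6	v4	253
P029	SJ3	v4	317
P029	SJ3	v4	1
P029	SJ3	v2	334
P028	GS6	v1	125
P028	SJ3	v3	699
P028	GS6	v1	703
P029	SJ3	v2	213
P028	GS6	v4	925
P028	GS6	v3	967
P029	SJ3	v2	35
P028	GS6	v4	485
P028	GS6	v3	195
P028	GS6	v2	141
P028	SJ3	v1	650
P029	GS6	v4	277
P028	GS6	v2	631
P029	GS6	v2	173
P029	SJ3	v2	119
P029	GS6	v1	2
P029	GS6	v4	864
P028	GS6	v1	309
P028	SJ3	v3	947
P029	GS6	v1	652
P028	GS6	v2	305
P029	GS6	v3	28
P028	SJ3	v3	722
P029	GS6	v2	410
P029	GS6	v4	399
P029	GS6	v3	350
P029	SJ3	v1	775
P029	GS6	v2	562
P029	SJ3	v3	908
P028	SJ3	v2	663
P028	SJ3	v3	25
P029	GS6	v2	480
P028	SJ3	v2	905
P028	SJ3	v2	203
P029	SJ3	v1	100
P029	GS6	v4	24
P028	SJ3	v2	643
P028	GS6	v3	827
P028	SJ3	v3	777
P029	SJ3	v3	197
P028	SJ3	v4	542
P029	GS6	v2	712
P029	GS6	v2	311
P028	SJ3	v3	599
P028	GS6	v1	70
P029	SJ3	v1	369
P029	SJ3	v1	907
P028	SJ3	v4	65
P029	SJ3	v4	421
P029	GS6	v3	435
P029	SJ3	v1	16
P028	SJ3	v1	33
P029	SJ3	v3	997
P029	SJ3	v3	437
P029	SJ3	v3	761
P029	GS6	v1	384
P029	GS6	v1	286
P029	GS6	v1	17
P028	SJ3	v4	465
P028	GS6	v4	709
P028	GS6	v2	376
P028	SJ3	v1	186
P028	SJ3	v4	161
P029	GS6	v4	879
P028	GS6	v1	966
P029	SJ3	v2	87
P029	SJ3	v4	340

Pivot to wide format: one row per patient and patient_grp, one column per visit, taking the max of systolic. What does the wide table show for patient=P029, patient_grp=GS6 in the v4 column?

879

Rows with patient=P029, patient_grp=GS6 and visit=v4: systolic values are 15, 277, 864, 399, 24, 879.
max(15, 277, 864, 399, 24, 879) = 879.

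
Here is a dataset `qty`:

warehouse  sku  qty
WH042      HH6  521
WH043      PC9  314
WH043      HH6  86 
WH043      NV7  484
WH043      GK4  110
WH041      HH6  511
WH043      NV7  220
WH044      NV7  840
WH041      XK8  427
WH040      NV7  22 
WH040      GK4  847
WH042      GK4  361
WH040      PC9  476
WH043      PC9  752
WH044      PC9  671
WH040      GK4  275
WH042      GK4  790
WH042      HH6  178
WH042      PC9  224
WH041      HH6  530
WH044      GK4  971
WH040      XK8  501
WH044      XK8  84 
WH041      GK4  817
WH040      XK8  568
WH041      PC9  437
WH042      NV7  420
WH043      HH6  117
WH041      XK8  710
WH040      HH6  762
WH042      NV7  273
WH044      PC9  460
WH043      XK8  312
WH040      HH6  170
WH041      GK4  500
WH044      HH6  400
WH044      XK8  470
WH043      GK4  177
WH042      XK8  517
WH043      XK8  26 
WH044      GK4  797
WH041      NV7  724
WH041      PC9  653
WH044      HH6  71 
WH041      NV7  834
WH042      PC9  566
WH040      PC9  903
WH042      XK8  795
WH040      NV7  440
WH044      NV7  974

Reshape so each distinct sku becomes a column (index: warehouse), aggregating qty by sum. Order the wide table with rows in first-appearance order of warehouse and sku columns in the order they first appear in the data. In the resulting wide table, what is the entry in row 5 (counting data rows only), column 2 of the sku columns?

With rows in first-appearance order of warehouse, row 5 is warehouse=WH040. sku columns in first-appearance order: HH6, PC9, NV7, GK4, XK8; column 2 is PC9.
Long rows with warehouse=WH040, sku=PC9: 476 + 903 = 1379.

1379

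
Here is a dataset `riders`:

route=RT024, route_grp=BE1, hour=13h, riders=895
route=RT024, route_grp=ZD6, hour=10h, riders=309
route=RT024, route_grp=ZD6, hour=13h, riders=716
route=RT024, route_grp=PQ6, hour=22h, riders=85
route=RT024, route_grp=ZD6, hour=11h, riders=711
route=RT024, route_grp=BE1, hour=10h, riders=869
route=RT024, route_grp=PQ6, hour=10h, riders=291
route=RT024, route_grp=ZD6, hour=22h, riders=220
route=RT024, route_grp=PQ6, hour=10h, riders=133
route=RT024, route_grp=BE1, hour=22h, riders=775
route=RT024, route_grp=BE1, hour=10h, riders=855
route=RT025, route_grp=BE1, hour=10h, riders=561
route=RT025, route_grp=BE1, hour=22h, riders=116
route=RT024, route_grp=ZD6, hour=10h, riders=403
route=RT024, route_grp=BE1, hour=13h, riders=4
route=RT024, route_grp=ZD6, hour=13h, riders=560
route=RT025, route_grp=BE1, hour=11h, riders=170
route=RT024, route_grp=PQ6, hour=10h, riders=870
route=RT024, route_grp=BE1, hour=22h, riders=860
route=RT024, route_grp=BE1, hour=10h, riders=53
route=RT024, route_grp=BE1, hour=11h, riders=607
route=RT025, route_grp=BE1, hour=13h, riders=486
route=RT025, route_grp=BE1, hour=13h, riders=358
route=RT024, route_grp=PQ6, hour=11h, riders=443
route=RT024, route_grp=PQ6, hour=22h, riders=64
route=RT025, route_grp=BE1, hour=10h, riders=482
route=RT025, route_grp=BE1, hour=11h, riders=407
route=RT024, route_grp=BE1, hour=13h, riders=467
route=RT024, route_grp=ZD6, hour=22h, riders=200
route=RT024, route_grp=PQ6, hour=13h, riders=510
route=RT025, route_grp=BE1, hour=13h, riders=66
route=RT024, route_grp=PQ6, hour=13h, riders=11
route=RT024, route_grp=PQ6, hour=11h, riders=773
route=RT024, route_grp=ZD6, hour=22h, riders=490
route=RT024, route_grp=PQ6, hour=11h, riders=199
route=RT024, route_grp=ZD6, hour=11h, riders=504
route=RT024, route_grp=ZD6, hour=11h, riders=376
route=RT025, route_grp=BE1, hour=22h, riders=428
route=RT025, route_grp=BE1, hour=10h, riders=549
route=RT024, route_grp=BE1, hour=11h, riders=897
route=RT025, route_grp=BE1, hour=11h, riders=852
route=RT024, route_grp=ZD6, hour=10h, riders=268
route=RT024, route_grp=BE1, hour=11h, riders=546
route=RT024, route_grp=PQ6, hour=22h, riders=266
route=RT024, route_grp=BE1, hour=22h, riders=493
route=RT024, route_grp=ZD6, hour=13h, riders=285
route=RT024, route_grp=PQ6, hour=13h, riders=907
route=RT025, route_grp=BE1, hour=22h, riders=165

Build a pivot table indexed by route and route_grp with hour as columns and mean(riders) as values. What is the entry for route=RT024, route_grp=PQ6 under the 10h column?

431.33

Rows with route=RT024, route_grp=PQ6 and hour=10h: riders values are 291, 133, 870.
(291 + 133 + 870) / 3 = 431.33.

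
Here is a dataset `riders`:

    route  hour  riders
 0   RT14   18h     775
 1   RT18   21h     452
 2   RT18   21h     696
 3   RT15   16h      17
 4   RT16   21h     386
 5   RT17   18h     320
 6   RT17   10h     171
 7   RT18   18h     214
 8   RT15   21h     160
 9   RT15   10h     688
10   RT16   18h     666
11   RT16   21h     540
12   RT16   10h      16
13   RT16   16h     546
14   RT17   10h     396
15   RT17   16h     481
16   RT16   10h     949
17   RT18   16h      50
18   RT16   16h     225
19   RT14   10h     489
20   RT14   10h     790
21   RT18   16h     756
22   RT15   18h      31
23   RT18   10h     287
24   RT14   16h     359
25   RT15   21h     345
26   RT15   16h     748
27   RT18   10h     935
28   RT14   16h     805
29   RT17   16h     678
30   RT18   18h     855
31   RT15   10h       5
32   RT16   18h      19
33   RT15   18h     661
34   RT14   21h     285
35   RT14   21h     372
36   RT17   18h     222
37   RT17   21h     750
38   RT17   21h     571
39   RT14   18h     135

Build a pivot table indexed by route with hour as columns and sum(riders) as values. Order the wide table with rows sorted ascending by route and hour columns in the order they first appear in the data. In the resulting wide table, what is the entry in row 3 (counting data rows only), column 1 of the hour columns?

685

With rows sorted ascending by route, row 3 is route=RT16. hour columns in first-appearance order: 18h, 21h, 16h, 10h; column 1 is 18h.
Long rows with route=RT16, hour=18h: 666 + 19 = 685.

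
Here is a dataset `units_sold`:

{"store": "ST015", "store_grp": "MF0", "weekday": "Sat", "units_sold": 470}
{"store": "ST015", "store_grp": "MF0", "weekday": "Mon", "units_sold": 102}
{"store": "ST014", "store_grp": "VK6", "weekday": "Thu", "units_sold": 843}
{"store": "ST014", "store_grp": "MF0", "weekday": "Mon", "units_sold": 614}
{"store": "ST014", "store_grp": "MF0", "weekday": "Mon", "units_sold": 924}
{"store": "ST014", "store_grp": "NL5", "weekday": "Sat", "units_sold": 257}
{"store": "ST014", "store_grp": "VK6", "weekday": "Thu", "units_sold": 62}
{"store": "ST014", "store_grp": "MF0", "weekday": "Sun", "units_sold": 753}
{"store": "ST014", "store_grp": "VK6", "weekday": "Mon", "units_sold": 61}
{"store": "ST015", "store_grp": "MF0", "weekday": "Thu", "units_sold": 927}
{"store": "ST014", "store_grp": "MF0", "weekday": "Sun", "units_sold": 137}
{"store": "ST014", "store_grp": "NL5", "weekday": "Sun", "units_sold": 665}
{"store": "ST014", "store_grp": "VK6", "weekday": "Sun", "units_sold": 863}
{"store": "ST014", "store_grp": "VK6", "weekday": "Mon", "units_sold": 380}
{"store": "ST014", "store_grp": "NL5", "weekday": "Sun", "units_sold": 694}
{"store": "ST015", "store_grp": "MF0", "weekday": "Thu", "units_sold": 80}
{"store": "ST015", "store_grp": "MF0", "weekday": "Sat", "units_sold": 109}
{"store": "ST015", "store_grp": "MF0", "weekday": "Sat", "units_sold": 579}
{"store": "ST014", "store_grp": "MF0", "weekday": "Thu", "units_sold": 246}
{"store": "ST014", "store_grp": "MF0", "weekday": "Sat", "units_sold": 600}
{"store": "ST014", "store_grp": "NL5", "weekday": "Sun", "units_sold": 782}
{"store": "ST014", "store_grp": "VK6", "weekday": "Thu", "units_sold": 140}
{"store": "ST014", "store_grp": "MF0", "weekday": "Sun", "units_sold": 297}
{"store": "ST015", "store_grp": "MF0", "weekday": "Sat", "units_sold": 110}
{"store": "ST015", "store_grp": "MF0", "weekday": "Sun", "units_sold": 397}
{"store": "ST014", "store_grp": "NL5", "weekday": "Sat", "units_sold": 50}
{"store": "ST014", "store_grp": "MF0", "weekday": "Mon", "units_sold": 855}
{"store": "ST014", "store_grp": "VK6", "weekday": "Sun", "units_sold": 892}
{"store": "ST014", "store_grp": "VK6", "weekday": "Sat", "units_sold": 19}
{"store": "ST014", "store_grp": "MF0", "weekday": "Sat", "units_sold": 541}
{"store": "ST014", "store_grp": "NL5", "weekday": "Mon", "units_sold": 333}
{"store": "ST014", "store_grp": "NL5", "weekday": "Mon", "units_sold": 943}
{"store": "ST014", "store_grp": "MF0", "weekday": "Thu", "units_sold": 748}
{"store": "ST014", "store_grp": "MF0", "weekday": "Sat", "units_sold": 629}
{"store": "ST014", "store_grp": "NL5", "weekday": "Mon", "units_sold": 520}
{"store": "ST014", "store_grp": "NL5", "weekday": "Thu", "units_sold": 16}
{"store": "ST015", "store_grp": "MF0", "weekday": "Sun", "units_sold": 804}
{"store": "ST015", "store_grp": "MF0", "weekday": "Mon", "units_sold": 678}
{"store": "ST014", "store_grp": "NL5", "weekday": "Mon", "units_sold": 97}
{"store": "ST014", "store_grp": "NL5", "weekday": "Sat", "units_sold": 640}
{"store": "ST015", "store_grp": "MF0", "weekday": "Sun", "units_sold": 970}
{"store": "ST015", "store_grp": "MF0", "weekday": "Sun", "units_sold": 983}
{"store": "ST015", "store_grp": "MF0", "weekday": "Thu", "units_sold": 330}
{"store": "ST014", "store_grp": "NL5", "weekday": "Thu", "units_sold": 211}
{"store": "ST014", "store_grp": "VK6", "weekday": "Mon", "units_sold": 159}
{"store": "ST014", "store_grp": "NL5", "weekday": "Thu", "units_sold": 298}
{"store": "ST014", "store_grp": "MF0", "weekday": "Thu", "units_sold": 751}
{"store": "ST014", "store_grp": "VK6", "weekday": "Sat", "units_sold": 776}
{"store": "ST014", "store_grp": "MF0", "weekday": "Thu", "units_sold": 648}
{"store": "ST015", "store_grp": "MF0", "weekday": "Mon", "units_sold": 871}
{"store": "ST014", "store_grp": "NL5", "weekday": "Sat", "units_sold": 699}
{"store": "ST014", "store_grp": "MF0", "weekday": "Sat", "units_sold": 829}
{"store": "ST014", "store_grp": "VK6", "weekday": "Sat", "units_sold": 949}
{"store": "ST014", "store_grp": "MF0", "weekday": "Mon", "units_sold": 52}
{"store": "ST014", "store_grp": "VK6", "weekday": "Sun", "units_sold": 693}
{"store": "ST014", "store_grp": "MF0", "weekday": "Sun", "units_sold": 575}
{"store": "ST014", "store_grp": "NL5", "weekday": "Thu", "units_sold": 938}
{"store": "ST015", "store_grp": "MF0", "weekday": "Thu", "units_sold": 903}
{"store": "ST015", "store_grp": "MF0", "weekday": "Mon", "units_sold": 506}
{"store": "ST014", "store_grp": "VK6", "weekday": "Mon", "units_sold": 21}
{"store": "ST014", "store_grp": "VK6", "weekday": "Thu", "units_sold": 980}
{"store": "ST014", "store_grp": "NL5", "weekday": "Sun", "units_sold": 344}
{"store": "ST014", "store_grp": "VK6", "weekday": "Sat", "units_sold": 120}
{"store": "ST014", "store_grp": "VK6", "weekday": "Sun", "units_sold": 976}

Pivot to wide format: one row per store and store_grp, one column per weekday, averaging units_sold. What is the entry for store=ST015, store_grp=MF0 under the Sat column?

Rows with store=ST015, store_grp=MF0 and weekday=Sat: units_sold values are 470, 109, 579, 110.
(470 + 109 + 579 + 110) / 4 = 317.

317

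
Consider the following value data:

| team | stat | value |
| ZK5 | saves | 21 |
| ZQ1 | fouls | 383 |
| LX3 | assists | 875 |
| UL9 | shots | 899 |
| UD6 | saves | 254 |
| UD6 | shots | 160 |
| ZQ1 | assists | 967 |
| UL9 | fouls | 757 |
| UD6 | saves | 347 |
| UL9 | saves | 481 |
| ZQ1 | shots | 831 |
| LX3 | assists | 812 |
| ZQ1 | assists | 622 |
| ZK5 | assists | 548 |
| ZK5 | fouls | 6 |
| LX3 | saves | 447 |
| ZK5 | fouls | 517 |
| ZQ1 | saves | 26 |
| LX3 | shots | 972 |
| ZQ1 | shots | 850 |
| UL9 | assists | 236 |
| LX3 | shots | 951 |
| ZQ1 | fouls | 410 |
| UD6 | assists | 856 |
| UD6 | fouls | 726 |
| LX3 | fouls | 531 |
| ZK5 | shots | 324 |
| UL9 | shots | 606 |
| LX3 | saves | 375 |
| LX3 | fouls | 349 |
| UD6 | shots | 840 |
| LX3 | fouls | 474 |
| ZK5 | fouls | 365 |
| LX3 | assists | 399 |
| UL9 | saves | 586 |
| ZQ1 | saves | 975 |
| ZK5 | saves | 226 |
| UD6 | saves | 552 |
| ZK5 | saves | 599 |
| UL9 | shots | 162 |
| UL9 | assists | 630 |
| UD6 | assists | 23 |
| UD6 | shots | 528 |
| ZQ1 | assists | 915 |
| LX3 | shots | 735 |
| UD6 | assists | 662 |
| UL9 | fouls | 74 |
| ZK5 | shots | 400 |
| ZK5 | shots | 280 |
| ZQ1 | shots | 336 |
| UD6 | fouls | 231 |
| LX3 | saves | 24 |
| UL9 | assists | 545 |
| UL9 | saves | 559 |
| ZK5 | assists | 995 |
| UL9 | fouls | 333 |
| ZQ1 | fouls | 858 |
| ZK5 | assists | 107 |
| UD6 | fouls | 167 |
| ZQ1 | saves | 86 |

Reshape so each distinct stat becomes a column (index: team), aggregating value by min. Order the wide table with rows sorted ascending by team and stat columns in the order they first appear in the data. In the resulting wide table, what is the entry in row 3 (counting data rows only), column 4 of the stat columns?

162

With rows sorted ascending by team, row 3 is team=UL9. stat columns in first-appearance order: saves, fouls, assists, shots; column 4 is shots.
Long rows with team=UL9, stat=shots: min(899, 606, 162) = 162.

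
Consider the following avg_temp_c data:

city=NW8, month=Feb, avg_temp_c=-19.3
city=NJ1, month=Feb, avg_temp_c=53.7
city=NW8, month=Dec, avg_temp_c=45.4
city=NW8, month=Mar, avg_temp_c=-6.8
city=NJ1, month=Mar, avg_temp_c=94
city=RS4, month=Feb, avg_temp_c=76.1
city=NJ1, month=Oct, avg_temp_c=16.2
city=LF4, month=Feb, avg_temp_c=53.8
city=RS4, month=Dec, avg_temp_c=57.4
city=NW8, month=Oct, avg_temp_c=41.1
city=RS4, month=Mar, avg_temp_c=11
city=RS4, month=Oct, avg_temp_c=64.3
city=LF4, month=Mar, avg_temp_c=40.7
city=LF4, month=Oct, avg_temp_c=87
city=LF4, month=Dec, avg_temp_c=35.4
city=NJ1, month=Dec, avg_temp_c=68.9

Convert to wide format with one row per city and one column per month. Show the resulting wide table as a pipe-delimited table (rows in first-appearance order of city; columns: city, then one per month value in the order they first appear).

| city | Feb | Dec | Mar | Oct |
| NW8 | -19.3 | 45.4 | -6.8 | 41.1 |
| NJ1 | 53.7 | 68.9 | 94 | 16.2 |
| RS4 | 76.1 | 57.4 | 11 | 64.3 |
| LF4 | 53.8 | 35.4 | 40.7 | 87 |

Columns: city plus the 4 distinct month values (Feb, Dec, Mar, Oct).
For example, row NW8 column Feb takes avg_temp_c=-19.3 from the long row (NW8, Feb).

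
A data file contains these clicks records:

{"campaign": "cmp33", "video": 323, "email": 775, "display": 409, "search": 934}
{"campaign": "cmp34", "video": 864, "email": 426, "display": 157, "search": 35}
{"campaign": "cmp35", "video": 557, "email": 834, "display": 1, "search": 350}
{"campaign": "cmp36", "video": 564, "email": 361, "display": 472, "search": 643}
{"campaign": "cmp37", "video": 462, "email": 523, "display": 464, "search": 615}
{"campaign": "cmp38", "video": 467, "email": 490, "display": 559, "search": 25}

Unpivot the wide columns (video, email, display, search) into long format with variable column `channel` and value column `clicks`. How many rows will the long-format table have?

6 campaign values × 4 melted columns = 24 rows.

24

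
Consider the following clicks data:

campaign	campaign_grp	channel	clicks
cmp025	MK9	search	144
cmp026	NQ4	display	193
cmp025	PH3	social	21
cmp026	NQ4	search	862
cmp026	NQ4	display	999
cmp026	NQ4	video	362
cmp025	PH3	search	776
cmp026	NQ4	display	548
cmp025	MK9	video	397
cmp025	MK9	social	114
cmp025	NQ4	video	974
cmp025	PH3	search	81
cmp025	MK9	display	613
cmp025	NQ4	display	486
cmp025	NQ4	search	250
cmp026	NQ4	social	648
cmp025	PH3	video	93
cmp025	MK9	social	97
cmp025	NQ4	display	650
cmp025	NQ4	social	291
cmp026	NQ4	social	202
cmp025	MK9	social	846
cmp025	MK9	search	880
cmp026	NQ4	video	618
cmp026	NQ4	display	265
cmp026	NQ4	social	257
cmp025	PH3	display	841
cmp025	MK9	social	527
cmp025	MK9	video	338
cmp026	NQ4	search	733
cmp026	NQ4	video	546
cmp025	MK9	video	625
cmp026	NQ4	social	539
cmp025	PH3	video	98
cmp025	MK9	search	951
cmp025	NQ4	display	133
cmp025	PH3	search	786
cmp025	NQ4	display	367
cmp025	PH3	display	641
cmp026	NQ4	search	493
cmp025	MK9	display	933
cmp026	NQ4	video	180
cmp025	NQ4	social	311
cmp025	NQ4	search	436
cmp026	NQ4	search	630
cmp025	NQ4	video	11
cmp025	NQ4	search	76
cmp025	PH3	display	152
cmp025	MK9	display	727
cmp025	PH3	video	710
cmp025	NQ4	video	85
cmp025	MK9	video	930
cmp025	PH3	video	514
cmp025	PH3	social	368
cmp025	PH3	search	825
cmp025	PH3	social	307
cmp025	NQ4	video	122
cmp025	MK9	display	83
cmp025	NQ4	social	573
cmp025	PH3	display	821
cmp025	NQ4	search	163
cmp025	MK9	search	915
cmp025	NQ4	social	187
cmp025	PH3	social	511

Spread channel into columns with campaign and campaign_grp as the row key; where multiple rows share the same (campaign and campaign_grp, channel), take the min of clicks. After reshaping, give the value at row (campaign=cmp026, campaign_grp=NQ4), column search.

493

Rows with campaign=cmp026, campaign_grp=NQ4 and channel=search: clicks values are 862, 733, 493, 630.
min(862, 733, 493, 630) = 493.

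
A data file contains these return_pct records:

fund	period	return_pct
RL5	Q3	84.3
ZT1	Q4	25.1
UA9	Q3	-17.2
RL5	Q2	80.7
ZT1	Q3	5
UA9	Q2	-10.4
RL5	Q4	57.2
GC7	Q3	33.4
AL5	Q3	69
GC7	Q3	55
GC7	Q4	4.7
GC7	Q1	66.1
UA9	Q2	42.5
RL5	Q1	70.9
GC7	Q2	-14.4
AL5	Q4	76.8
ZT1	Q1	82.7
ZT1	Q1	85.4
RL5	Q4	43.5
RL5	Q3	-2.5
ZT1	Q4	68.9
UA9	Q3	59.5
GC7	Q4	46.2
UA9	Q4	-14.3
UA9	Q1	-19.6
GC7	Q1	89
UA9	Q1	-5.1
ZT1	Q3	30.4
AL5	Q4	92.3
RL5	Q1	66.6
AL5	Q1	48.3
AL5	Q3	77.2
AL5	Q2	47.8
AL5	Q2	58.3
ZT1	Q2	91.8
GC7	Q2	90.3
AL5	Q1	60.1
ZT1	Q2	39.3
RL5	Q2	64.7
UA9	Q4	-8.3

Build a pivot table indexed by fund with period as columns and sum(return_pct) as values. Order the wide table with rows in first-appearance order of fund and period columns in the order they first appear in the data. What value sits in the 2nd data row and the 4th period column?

168.1

With rows in first-appearance order of fund, row 2 is fund=ZT1. period columns in first-appearance order: Q3, Q4, Q2, Q1; column 4 is Q1.
Long rows with fund=ZT1, period=Q1: 82.7 + 85.4 = 168.1.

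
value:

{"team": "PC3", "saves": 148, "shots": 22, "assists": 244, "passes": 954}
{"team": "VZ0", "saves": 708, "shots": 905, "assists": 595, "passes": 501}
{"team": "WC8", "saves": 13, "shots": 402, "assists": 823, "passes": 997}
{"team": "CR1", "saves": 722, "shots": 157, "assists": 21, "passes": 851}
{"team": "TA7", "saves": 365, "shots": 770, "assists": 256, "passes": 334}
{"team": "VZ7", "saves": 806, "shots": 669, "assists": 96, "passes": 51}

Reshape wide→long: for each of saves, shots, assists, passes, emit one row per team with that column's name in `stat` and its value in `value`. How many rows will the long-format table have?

24

6 team values × 4 melted columns = 24 rows.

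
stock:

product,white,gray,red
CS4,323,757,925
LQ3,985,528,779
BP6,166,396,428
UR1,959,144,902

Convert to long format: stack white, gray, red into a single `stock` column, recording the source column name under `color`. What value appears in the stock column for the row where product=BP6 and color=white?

166

Unpivoting turns each (product, wide-column) pair into one long row.
The wide cell at row BP6, column white holds 166, so the long row (BP6, white) has stock=166.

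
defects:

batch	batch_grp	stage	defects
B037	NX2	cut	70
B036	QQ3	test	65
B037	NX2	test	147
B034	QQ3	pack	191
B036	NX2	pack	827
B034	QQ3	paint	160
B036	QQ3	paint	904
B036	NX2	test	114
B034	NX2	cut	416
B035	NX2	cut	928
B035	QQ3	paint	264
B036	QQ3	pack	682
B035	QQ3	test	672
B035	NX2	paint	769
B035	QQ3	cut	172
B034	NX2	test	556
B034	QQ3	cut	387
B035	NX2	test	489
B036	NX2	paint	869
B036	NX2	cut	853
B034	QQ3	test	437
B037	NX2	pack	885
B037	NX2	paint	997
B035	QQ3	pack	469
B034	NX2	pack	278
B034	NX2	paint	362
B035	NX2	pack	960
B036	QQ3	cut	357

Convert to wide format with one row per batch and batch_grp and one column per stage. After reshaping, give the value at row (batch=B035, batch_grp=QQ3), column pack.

Wide layout: rows indexed by batch and batch_grp, columns are the 4 distinct stage values (cut, test, pack, paint).
Cell (batch=B035, batch_grp=QQ3, stage=pack) draws from the long row where batch=B035, batch_grp=QQ3 and stage=pack, which has defects=469.

469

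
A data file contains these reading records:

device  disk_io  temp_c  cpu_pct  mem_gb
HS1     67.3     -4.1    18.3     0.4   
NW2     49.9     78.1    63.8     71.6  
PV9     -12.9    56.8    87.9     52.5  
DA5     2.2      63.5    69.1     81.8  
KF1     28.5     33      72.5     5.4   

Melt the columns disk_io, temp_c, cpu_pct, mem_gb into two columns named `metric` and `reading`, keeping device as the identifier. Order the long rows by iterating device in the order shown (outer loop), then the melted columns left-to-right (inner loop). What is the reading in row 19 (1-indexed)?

20 rows total (5 × 4). Row 19: index ⌊(19-1)/4⌋ = 4 into device → KF1; (19-1) mod 4 = 2 into the melted columns → cpu_pct.
So row 19 is (KF1, cpu_pct, 72.5); reading = 72.5.

72.5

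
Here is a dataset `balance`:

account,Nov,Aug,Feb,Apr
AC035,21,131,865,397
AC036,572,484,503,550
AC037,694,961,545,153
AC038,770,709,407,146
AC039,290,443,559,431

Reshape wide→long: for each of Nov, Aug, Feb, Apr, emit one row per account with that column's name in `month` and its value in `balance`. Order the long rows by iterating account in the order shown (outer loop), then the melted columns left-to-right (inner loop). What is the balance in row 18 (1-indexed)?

20 rows total (5 × 4). Row 18: index ⌊(18-1)/4⌋ = 4 into account → AC039; (18-1) mod 4 = 1 into the melted columns → Aug.
So row 18 is (AC039, Aug, 443); balance = 443.

443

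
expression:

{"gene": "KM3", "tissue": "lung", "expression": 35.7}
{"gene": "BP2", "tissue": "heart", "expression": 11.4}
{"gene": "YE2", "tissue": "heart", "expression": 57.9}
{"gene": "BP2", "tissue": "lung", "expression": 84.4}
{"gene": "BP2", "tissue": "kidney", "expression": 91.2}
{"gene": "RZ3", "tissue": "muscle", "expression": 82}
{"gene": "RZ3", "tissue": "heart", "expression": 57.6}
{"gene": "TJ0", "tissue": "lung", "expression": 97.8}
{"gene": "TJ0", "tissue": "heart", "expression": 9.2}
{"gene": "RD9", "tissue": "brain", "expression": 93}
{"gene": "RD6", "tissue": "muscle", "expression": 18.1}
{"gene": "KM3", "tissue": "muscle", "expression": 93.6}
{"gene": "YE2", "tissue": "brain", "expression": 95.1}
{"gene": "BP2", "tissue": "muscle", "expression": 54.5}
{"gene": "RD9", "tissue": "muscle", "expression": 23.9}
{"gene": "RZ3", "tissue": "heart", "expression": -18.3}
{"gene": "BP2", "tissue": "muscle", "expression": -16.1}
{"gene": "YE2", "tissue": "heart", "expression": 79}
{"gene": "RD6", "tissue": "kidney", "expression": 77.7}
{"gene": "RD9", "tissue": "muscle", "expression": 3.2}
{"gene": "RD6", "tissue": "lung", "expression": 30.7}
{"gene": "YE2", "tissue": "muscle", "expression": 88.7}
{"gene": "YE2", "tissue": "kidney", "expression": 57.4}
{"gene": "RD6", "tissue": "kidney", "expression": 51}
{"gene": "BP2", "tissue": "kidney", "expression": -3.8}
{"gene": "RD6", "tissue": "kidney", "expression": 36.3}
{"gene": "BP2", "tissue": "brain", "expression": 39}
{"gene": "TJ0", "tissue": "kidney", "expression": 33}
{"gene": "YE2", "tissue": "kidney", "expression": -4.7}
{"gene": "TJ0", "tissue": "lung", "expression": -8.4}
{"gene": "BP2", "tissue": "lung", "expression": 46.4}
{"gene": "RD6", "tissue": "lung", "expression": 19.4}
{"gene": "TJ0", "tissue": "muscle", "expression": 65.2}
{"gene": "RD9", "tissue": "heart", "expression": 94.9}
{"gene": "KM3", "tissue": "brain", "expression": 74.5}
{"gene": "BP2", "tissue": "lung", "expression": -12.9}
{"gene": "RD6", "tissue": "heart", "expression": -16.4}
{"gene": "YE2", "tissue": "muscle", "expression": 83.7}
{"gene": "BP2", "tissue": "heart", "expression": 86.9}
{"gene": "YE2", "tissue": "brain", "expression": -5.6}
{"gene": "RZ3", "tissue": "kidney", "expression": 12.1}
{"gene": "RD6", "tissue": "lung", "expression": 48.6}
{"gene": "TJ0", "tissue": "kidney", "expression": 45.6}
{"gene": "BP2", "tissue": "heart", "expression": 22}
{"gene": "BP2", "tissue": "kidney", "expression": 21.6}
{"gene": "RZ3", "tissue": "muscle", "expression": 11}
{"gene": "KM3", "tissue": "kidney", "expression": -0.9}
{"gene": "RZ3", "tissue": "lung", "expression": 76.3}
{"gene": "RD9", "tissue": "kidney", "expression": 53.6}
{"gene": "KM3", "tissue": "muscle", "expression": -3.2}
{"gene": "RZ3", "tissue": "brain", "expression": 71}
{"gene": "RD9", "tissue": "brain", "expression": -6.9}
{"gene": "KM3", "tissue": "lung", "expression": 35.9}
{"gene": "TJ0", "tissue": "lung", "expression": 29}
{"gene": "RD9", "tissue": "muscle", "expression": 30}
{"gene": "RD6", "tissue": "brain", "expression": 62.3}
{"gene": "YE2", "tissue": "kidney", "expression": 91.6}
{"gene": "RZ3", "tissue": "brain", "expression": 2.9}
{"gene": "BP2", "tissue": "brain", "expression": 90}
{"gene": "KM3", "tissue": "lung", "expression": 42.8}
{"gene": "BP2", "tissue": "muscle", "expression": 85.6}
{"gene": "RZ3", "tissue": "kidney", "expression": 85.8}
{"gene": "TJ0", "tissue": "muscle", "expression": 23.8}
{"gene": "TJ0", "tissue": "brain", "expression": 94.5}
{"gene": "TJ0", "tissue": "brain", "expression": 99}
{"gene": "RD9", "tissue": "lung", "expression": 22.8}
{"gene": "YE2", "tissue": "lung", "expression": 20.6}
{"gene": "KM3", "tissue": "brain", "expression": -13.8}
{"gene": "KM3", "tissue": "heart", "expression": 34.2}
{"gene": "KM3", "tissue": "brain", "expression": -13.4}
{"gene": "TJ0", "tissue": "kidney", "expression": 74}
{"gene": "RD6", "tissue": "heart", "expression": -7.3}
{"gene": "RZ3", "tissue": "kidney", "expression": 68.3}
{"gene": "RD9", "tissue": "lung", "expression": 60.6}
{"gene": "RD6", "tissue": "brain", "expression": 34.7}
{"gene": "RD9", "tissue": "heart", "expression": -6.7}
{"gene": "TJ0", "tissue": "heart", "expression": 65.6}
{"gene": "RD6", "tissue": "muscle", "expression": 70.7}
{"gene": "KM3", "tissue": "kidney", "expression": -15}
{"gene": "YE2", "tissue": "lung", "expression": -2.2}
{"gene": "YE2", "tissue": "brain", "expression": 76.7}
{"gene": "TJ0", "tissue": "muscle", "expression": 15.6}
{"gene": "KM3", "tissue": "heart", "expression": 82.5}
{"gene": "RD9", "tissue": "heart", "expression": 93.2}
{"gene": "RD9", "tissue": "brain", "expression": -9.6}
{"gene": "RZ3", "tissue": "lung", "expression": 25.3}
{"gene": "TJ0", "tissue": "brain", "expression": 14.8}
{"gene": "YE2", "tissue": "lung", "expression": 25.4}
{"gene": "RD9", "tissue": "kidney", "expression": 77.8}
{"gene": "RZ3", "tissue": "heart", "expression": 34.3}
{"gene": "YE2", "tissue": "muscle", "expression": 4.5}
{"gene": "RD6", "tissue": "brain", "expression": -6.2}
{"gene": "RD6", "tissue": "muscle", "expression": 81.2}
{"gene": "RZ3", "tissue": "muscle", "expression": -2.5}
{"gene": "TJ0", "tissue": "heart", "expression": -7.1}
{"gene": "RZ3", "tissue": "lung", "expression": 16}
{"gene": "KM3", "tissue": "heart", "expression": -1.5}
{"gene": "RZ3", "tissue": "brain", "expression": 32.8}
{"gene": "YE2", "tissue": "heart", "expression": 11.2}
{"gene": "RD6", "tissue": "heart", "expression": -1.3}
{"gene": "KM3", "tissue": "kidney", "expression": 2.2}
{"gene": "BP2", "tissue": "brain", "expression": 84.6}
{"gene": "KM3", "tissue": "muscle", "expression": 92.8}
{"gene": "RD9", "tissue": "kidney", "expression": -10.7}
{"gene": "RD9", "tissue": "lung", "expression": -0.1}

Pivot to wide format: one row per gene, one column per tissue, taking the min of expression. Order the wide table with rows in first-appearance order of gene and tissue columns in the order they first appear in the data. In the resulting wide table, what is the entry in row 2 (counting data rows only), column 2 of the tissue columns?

11.4

With rows in first-appearance order of gene, row 2 is gene=BP2. tissue columns in first-appearance order: lung, heart, kidney, muscle, brain; column 2 is heart.
Long rows with gene=BP2, tissue=heart: min(11.4, 86.9, 22) = 11.4.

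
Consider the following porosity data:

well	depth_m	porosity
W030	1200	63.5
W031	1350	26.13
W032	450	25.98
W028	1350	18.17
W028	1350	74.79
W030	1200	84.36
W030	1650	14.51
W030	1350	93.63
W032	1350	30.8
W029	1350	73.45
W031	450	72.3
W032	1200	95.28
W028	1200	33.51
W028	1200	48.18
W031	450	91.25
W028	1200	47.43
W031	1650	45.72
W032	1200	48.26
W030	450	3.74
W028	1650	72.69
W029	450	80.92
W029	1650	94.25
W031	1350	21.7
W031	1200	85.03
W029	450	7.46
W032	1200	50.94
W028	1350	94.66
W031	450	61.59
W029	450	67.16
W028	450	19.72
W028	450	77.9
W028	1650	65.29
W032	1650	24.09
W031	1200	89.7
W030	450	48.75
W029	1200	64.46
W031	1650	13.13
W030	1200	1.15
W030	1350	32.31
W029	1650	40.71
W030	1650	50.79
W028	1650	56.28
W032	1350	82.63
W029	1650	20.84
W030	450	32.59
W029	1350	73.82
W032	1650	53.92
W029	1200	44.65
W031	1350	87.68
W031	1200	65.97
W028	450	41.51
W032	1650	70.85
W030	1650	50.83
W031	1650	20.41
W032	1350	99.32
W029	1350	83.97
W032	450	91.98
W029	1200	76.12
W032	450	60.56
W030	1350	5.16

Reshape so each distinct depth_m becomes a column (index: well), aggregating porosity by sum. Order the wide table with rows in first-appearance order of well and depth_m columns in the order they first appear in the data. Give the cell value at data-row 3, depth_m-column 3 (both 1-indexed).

178.52

With rows in first-appearance order of well, row 3 is well=W032. depth_m columns in first-appearance order: 1200, 1350, 450, 1650; column 3 is 450.
Long rows with well=W032, depth_m=450: 25.98 + 91.98 + 60.56 = 178.52.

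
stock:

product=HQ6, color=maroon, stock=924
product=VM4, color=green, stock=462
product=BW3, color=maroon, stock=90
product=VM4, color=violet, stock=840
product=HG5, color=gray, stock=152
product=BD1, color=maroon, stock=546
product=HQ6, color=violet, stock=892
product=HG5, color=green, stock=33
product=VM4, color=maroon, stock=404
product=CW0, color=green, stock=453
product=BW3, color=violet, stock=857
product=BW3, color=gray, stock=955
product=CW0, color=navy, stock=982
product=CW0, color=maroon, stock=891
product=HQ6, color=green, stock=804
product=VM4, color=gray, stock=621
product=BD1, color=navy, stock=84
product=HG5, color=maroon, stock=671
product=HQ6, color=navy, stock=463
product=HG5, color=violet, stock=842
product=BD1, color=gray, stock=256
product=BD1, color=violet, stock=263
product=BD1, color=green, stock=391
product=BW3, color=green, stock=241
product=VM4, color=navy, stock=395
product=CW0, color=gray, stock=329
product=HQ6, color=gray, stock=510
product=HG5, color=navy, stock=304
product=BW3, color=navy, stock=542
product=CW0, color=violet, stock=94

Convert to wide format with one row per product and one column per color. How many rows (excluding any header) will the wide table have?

6

6 distinct product values → 6 rows.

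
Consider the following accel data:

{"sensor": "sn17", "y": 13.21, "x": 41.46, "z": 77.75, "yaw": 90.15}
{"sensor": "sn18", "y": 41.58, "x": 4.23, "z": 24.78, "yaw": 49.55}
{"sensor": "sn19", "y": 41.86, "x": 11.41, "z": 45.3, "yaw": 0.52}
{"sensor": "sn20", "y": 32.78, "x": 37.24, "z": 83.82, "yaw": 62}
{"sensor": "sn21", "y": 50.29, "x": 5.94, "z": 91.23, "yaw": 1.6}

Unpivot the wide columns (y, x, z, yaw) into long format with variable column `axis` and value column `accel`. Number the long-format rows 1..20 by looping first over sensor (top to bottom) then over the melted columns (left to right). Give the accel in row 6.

20 rows total (5 × 4). Row 6: index ⌊(6-1)/4⌋ = 1 into sensor → sn18; (6-1) mod 4 = 1 into the melted columns → x.
So row 6 is (sn18, x, 4.23); accel = 4.23.

4.23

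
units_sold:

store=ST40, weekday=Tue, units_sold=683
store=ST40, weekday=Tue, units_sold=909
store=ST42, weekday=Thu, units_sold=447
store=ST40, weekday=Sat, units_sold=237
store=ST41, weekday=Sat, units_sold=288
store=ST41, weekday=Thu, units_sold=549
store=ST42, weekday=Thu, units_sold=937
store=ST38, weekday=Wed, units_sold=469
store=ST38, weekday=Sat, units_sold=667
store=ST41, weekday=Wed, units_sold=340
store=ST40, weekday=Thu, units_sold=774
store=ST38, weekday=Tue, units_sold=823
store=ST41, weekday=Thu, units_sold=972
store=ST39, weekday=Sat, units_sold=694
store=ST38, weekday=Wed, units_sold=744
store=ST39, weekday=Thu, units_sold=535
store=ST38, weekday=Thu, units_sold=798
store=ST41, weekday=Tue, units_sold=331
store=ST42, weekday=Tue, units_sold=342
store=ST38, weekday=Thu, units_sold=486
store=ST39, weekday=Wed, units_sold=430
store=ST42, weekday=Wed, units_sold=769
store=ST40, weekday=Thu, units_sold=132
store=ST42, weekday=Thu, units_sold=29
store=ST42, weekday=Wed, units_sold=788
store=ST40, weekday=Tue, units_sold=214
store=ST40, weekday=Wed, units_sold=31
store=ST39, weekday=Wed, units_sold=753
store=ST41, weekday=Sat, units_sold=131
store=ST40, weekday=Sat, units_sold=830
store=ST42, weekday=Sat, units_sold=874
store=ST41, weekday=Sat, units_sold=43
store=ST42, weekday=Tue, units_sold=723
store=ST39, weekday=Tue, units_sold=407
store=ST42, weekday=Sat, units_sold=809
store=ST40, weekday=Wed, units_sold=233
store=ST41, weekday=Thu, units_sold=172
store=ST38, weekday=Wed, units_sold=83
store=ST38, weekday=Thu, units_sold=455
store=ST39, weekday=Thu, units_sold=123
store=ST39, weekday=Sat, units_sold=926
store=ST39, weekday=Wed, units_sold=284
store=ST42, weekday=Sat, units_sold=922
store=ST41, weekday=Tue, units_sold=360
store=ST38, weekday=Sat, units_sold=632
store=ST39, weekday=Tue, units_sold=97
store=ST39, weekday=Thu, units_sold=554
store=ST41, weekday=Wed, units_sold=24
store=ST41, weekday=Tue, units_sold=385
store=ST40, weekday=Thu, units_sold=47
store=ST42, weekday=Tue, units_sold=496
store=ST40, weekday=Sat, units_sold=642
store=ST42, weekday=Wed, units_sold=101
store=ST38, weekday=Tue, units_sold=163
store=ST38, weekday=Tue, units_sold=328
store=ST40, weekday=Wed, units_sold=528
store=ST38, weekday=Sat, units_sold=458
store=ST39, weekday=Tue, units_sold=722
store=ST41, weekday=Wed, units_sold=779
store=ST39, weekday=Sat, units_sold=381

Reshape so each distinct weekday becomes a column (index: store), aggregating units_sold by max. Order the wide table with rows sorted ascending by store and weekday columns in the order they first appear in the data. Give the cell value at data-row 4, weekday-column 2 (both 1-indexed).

With rows sorted ascending by store, row 4 is store=ST41. weekday columns in first-appearance order: Tue, Thu, Sat, Wed; column 2 is Thu.
Long rows with store=ST41, weekday=Thu: max(549, 972, 172) = 972.

972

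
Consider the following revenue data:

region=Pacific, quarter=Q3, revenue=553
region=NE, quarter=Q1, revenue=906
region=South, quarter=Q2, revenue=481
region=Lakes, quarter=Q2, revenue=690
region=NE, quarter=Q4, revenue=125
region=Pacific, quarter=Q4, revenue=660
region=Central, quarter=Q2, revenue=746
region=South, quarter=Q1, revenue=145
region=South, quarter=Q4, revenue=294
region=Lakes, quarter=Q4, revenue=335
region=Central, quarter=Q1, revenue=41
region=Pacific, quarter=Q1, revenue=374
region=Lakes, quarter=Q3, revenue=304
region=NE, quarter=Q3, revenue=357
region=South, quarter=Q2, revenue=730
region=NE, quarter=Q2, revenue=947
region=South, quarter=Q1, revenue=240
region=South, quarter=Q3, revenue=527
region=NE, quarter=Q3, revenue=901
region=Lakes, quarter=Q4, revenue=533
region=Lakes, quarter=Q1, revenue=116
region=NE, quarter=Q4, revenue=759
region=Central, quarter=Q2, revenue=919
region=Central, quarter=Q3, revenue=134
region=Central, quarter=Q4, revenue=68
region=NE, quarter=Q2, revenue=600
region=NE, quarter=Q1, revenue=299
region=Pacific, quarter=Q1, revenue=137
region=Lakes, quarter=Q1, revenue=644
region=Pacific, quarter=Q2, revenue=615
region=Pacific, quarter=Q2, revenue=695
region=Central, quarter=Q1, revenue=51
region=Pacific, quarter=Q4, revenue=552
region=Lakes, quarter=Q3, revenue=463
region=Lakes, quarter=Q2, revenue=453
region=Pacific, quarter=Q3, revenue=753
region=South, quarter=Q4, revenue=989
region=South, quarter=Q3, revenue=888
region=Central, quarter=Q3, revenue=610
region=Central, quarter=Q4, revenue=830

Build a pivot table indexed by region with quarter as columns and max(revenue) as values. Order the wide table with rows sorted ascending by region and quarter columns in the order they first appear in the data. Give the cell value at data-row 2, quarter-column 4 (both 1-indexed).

533

With rows sorted ascending by region, row 2 is region=Lakes. quarter columns in first-appearance order: Q3, Q1, Q2, Q4; column 4 is Q4.
Long rows with region=Lakes, quarter=Q4: max(335, 533) = 533.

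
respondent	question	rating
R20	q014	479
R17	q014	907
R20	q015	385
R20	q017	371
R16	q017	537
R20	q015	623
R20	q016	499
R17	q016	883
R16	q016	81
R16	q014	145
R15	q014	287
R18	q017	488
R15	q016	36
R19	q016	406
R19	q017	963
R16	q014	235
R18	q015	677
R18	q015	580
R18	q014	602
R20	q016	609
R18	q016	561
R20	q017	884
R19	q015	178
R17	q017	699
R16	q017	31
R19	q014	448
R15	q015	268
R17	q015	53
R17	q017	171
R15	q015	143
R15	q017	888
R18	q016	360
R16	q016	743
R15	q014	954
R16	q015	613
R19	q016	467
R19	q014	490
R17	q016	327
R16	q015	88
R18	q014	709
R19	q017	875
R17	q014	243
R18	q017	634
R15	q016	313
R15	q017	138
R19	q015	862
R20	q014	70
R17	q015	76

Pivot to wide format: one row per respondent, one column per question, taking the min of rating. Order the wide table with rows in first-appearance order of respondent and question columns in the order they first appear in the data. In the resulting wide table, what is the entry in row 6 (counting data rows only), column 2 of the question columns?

178

With rows in first-appearance order of respondent, row 6 is respondent=R19. question columns in first-appearance order: q014, q015, q017, q016; column 2 is q015.
Long rows with respondent=R19, question=q015: min(178, 862) = 178.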